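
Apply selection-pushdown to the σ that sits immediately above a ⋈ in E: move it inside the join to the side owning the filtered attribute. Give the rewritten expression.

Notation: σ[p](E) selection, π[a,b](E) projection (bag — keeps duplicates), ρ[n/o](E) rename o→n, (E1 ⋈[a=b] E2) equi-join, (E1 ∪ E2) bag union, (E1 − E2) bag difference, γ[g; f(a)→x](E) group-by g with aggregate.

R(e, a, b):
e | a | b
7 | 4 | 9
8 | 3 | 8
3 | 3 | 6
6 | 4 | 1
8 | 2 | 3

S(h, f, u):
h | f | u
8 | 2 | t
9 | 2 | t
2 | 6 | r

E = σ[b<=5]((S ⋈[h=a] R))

σ filters on b, owned by the right side.
E' = (S ⋈[h=a] σ[b<=5](R))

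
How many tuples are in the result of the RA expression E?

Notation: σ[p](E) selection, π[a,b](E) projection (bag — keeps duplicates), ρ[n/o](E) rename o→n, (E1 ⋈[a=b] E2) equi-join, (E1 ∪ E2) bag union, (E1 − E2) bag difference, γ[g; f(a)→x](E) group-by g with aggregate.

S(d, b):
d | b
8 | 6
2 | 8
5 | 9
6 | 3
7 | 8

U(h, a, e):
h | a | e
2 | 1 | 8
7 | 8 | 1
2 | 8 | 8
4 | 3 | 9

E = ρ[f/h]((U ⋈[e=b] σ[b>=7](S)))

Row counts bottom-up:
  U → 4
  S → 5
  σ[b>=7](S) → 3
  (U ⋈[e=b] σ[b>=7](S)) → 5
  ρ[f/h]((U ⋈[e=b] σ[b>=7](S))) → 5

|E| = 5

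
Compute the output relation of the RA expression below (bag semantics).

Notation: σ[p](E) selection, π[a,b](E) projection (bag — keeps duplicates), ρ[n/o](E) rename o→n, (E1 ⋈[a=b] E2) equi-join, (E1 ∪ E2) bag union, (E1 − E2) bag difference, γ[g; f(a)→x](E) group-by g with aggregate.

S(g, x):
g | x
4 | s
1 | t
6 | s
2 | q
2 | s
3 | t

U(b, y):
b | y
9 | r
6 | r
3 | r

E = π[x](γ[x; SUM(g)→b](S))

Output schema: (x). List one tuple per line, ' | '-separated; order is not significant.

Stepwise |·|:
  S → 6
  γ[x; SUM(g)→b](S) → 3
  π[x](γ[x; SUM(g)→b](S)) → 3

== RESULT ==
x
q
s
t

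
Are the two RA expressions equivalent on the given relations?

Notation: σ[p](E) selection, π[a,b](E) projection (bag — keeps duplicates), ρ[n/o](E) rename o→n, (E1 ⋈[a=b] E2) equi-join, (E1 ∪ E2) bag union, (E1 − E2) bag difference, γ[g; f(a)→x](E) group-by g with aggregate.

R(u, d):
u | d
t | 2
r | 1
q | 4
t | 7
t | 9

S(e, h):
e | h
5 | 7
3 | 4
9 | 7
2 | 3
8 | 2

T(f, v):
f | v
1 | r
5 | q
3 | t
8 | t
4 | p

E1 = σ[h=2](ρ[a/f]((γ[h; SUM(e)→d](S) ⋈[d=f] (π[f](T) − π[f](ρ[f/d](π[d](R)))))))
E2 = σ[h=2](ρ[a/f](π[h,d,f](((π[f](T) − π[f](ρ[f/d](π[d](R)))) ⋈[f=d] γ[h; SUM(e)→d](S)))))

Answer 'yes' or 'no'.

E1 stepwise |·|:
  S → 5
  γ[h; SUM(e)→d](S) → 4
  T → 5
  π[f](T) → 5
  R → 5
  π[d](R) → 5
  ρ[f/d](π[d](R)) → 5
  π[f](ρ[f/d](π[d](R))) → 5
  (π[f](T) − π[f](ρ[f/d](π[d](R)))) → 3
  (γ[h; SUM(e)→d](S) ⋈[d=f] (π[f](T) − π[f](ρ[f/d](π[d](R))))) → 2
  ρ[a/f]((γ[h; SUM(e)→d](S) ⋈[d=f] (π[f](T) − π[f](ρ[f/d](π[d](R)))))) → 2
  σ[h=2](ρ[a/f]((γ[h; SUM(e)→d](S) ⋈[d=f] (π[f](T) − π[f](ρ[f/d](π[d](R))))))) → 1
E2 stepwise |·|:
  T → 5
  π[f](T) → 5
  R → 5
  π[d](R) → 5
  ρ[f/d](π[d](R)) → 5
  π[f](ρ[f/d](π[d](R))) → 5
  (π[f](T) − π[f](ρ[f/d](π[d](R)))) → 3
  S → 5
  γ[h; SUM(e)→d](S) → 4
  ((π[f](T) − π[f](ρ[f/d](π[d](R)))) ⋈[f=d] γ[h; SUM(e)→d](S)) → 2
  π[h,d,f](((π[f](T) − π[f](ρ[f/d](π[d](R)))) ⋈[f=d] γ[h; SUM(e)→d](S))) → 2
  ρ[a/f](π[h,d,f](((π[f](T) − π[f](ρ[f/d](π[d](R)))) ⋈[f=d] γ[h; SUM(e)→d](S)))) → 2
  σ[h=2](ρ[a/f](π[h,d,f](((π[f](T) − π[f](ρ[f/d](π[d](R)))) ⋈[f=d] γ[h; SUM(e)→d](S))))) → 1

E1 and E2 produce the same multiset:
h | d | a
2 | 8 | 8

yes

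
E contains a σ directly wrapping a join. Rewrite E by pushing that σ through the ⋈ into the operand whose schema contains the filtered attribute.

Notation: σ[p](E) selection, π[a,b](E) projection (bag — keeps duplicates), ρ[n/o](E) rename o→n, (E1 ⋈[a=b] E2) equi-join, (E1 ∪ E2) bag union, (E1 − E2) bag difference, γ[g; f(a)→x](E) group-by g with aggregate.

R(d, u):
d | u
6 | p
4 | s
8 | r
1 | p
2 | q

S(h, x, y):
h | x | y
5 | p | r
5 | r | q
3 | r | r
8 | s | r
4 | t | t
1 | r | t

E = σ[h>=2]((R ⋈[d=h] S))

σ filters on h, owned by the right side.
E' = (R ⋈[d=h] σ[h>=2](S))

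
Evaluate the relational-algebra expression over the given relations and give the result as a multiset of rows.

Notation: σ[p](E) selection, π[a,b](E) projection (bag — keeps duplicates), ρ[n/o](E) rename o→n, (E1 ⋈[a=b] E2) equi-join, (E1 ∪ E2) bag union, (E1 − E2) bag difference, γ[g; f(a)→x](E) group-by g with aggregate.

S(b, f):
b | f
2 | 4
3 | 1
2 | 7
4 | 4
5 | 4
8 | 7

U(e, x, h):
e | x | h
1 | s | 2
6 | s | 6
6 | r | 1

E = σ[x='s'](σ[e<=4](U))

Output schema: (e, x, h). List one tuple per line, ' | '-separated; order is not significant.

Per-node cardinality:
  U → 3
  σ[e<=4](U) → 1
  σ[x='s'](σ[e<=4](U)) → 1

== RESULT ==
e | x | h
1 | s | 2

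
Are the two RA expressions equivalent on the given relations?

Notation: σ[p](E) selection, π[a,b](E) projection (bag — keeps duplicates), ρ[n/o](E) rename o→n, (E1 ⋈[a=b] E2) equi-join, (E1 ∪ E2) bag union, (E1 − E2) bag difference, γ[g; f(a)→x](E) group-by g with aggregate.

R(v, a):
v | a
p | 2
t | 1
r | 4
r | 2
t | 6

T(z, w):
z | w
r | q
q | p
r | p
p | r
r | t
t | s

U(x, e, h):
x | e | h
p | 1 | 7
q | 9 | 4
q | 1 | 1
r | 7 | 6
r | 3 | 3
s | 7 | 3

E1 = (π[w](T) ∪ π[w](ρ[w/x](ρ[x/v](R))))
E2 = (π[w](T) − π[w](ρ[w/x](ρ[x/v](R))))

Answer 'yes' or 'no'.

E1 per-node cardinality:
  T → 6
  π[w](T) → 6
  R → 5
  ρ[x/v](R) → 5
  ρ[w/x](ρ[x/v](R)) → 5
  π[w](ρ[w/x](ρ[x/v](R))) → 5
  (π[w](T) ∪ π[w](ρ[w/x](ρ[x/v](R)))) → 11
E2 per-node cardinality:
  T → 6
  π[w](T) → 6
  R → 5
  ρ[x/v](R) → 5
  ρ[w/x](ρ[x/v](R)) → 5
  π[w](ρ[w/x](ρ[x/v](R))) → 5
  (π[w](T) − π[w](ρ[w/x](ρ[x/v](R)))) → 3

E1 result:
w
p
p
p
q
r
r
r
s
t
t
t
E2 result:
w
p
q
s
Witness: ('t',) appears 3× in E1 but 0× in E2.

no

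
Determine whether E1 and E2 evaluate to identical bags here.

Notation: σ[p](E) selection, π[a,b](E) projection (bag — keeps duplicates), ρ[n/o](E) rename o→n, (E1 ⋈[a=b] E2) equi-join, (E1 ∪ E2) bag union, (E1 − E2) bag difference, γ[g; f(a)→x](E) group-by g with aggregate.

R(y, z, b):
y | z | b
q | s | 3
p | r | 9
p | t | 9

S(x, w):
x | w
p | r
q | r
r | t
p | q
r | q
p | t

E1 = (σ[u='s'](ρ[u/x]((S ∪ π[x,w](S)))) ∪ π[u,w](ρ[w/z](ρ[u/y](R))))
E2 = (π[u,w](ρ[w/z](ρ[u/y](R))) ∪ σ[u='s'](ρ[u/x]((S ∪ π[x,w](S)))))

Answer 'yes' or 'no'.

E1 per-node cardinality:
  S → 6
  S → 6
  π[x,w](S) → 6
  (S ∪ π[x,w](S)) → 12
  ρ[u/x]((S ∪ π[x,w](S))) → 12
  σ[u='s'](ρ[u/x]((S ∪ π[x,w](S)))) → 0
  R → 3
  ρ[u/y](R) → 3
  ρ[w/z](ρ[u/y](R)) → 3
  π[u,w](ρ[w/z](ρ[u/y](R))) → 3
  (σ[u='s'](ρ[u/x]((S ∪ π[x,w](S)))) ∪ π[u,w](ρ[w/z](ρ[u/y](R)))) → 3
E2 per-node cardinality:
  R → 3
  ρ[u/y](R) → 3
  ρ[w/z](ρ[u/y](R)) → 3
  π[u,w](ρ[w/z](ρ[u/y](R))) → 3
  S → 6
  S → 6
  π[x,w](S) → 6
  (S ∪ π[x,w](S)) → 12
  ρ[u/x]((S ∪ π[x,w](S))) → 12
  σ[u='s'](ρ[u/x]((S ∪ π[x,w](S)))) → 0
  (π[u,w](ρ[w/z](ρ[u/y](R))) ∪ σ[u='s'](ρ[u/x]((S ∪ π[x,w](S))))) → 3

E1 and E2 produce the same multiset:
u | w
p | r
p | t
q | s

yes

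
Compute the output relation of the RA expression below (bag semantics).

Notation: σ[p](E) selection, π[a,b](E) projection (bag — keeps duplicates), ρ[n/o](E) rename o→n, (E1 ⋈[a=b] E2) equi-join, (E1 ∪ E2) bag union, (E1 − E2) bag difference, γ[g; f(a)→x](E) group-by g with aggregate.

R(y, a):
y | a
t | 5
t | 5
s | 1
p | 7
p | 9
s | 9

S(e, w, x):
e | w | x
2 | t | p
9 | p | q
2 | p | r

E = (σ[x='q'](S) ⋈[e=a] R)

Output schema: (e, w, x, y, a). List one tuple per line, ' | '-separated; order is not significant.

Per-node cardinality:
  S → 3
  σ[x='q'](S) → 1
  R → 6
  (σ[x='q'](S) ⋈[e=a] R) → 2

== RESULT ==
e | w | x | y | a
9 | p | q | p | 9
9 | p | q | s | 9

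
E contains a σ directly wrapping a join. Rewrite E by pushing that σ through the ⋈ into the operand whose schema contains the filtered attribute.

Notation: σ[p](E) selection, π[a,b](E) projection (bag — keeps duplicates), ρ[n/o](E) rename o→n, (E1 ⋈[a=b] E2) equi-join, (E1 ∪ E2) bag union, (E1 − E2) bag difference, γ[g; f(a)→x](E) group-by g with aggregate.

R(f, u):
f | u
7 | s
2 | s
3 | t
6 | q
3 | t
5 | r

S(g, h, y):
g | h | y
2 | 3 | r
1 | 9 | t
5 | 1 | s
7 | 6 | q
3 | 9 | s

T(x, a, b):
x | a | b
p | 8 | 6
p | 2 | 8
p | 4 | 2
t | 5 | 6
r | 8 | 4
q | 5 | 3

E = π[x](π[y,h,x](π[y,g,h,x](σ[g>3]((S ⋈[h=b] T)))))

σ filters on g, owned by the left side.
E' = π[x](π[y,h,x](π[y,g,h,x]((σ[g>3](S) ⋈[h=b] T))))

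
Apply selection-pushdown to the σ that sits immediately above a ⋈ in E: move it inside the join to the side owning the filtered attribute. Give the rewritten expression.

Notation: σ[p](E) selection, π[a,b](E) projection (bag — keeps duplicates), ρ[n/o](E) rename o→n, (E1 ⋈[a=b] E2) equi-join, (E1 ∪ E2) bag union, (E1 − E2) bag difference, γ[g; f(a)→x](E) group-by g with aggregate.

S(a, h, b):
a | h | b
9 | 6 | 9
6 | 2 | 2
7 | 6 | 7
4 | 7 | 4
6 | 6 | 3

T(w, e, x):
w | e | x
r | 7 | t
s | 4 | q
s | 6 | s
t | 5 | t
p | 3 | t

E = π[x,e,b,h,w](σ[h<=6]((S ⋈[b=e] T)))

σ filters on h, owned by the left side.
E' = π[x,e,b,h,w]((σ[h<=6](S) ⋈[b=e] T))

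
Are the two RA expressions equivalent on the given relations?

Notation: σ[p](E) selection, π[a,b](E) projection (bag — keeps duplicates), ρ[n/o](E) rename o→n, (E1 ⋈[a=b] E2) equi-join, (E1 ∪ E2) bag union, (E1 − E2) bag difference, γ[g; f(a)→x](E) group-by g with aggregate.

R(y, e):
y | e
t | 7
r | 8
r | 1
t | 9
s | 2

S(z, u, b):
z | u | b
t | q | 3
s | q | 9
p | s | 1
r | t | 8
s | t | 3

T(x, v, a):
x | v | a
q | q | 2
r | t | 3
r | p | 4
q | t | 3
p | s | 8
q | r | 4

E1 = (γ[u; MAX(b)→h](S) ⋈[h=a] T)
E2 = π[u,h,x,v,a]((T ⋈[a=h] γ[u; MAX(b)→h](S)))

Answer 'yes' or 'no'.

E1 row counts bottom-up:
  S → 5
  γ[u; MAX(b)→h](S) → 3
  T → 6
  (γ[u; MAX(b)→h](S) ⋈[h=a] T) → 1
E2 row counts bottom-up:
  T → 6
  S → 5
  γ[u; MAX(b)→h](S) → 3
  (T ⋈[a=h] γ[u; MAX(b)→h](S)) → 1
  π[u,h,x,v,a]((T ⋈[a=h] γ[u; MAX(b)→h](S))) → 1

E1 and E2 produce the same multiset:
u | h | x | v | a
t | 8 | p | s | 8

yes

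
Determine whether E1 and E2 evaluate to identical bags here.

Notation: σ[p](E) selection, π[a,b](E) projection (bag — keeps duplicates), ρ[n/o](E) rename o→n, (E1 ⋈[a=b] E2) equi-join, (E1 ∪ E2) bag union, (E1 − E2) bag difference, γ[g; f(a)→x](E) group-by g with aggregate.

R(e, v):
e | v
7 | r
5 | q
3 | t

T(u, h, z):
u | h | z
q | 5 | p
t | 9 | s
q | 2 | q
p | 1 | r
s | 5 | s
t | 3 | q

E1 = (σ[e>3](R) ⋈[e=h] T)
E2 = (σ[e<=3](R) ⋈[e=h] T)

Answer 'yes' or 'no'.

E1 row counts bottom-up:
  R → 3
  σ[e>3](R) → 2
  T → 6
  (σ[e>3](R) ⋈[e=h] T) → 2
E2 row counts bottom-up:
  R → 3
  σ[e<=3](R) → 1
  T → 6
  (σ[e<=3](R) ⋈[e=h] T) → 1

E1 result:
e | v | u | h | z
5 | q | q | 5 | p
5 | q | s | 5 | s
E2 result:
e | v | u | h | z
3 | t | t | 3 | q
Witness: (5, 'q', 'q', 5, 'p') appears 1× in E1 but 0× in E2.

no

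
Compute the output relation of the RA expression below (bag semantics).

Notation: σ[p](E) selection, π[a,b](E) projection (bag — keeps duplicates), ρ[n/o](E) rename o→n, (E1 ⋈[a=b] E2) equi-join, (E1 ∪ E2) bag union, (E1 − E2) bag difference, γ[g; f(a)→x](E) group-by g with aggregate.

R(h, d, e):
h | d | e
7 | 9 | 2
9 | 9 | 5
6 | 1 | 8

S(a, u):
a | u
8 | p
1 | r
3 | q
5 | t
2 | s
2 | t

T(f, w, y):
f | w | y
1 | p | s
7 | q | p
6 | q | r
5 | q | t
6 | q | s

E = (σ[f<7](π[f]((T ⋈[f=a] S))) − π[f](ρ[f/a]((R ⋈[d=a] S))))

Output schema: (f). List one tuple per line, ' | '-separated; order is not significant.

Subexpression sizes:
  T → 5
  S → 6
  (T ⋈[f=a] S) → 2
  π[f]((T ⋈[f=a] S)) → 2
  σ[f<7](π[f]((T ⋈[f=a] S))) → 2
  R → 3
  S → 6
  (R ⋈[d=a] S) → 1
  ρ[f/a]((R ⋈[d=a] S)) → 1
  π[f](ρ[f/a]((R ⋈[d=a] S))) → 1
  (σ[f<7](π[f]((T ⋈[f=a] S))) − π[f](ρ[f/a]((R ⋈[d=a] S)))) → 1

== RESULT ==
f
5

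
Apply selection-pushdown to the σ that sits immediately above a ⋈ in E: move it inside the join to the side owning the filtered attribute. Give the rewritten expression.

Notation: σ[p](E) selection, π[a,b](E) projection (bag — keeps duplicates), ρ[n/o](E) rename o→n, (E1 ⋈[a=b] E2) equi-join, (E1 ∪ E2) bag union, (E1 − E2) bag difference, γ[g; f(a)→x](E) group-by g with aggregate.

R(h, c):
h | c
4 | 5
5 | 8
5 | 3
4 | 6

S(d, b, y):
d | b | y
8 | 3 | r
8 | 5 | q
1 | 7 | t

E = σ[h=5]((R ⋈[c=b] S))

σ filters on h, owned by the left side.
E' = (σ[h=5](R) ⋈[c=b] S)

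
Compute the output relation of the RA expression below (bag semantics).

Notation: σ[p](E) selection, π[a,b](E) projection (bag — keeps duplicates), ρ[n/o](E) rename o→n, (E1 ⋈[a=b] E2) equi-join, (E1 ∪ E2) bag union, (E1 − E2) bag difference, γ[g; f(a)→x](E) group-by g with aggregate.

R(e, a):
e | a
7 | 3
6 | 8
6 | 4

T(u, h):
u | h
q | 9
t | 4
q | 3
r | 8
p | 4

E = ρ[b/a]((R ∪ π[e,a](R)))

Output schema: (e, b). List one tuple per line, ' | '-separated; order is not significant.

Per-node cardinality:
  R → 3
  R → 3
  π[e,a](R) → 3
  (R ∪ π[e,a](R)) → 6
  ρ[b/a]((R ∪ π[e,a](R))) → 6

== RESULT ==
e | b
6 | 4
6 | 4
6 | 8
6 | 8
7 | 3
7 | 3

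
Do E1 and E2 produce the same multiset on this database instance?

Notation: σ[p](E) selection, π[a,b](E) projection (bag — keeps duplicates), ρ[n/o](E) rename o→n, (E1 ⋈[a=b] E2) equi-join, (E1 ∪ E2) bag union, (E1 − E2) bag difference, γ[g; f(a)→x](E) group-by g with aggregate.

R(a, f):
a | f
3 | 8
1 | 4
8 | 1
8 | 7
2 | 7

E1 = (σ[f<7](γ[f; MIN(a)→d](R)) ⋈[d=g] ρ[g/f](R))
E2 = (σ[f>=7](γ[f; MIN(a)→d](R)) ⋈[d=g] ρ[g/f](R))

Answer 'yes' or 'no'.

E1 row counts bottom-up:
  R → 5
  γ[f; MIN(a)→d](R) → 4
  σ[f<7](γ[f; MIN(a)→d](R)) → 2
  R → 5
  ρ[g/f](R) → 5
  (σ[f<7](γ[f; MIN(a)→d](R)) ⋈[d=g] ρ[g/f](R)) → 2
E2 row counts bottom-up:
  R → 5
  γ[f; MIN(a)→d](R) → 4
  σ[f>=7](γ[f; MIN(a)→d](R)) → 2
  R → 5
  ρ[g/f](R) → 5
  (σ[f>=7](γ[f; MIN(a)→d](R)) ⋈[d=g] ρ[g/f](R)) → 0

E1 result:
f | d | a | g
1 | 8 | 3 | 8
4 | 1 | 8 | 1
E2 result:
f | d | a | g
(0 rows)
Witness: (4, 1, 8, 1) appears 1× in E1 but 0× in E2.

no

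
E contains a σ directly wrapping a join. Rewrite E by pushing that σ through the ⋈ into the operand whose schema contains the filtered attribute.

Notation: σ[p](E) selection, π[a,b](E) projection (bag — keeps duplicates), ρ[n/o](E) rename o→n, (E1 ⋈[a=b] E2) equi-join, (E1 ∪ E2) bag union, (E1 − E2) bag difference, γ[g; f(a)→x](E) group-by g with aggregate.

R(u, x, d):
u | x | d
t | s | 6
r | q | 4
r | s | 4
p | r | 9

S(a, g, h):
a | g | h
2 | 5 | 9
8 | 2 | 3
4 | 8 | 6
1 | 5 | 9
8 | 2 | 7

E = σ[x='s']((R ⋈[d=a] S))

σ filters on x, owned by the left side.
E' = (σ[x='s'](R) ⋈[d=a] S)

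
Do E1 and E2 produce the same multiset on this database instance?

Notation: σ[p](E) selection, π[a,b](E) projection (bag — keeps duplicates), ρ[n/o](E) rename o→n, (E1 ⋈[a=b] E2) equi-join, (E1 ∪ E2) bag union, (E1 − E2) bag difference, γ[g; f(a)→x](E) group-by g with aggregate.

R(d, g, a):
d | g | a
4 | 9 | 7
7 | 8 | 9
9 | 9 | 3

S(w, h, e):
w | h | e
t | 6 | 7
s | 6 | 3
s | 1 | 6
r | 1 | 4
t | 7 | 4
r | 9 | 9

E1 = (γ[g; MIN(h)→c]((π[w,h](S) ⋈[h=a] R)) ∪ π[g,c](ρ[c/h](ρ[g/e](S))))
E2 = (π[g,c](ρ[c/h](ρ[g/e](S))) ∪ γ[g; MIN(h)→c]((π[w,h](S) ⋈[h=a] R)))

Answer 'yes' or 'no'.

E1 row counts bottom-up:
  S → 6
  π[w,h](S) → 6
  R → 3
  (π[w,h](S) ⋈[h=a] R) → 2
  γ[g; MIN(h)→c]((π[w,h](S) ⋈[h=a] R)) → 2
  S → 6
  ρ[g/e](S) → 6
  ρ[c/h](ρ[g/e](S)) → 6
  π[g,c](ρ[c/h](ρ[g/e](S))) → 6
  (γ[g; MIN(h)→c]((π[w,h](S) ⋈[h=a] R)) ∪ π[g,c](ρ[c/h](ρ[g/e](S)))) → 8
E2 row counts bottom-up:
  S → 6
  ρ[g/e](S) → 6
  ρ[c/h](ρ[g/e](S)) → 6
  π[g,c](ρ[c/h](ρ[g/e](S))) → 6
  S → 6
  π[w,h](S) → 6
  R → 3
  (π[w,h](S) ⋈[h=a] R) → 2
  γ[g; MIN(h)→c]((π[w,h](S) ⋈[h=a] R)) → 2
  (π[g,c](ρ[c/h](ρ[g/e](S))) ∪ γ[g; MIN(h)→c]((π[w,h](S) ⋈[h=a] R))) → 8

E1 and E2 produce the same multiset:
g | c
3 | 6
4 | 1
4 | 7
6 | 1
7 | 6
8 | 9
9 | 7
9 | 9

yes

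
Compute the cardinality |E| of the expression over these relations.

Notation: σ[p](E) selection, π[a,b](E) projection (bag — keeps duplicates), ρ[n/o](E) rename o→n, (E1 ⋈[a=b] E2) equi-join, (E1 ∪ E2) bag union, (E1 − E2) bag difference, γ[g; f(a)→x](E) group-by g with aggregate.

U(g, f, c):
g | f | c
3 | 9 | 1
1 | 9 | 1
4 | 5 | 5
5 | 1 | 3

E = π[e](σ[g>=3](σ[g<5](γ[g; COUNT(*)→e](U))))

Subexpression sizes:
  U → 4
  γ[g; COUNT(*)→e](U) → 4
  σ[g<5](γ[g; COUNT(*)→e](U)) → 3
  σ[g>=3](σ[g<5](γ[g; COUNT(*)→e](U))) → 2
  π[e](σ[g>=3](σ[g<5](γ[g; COUNT(*)→e](U)))) → 2

|E| = 2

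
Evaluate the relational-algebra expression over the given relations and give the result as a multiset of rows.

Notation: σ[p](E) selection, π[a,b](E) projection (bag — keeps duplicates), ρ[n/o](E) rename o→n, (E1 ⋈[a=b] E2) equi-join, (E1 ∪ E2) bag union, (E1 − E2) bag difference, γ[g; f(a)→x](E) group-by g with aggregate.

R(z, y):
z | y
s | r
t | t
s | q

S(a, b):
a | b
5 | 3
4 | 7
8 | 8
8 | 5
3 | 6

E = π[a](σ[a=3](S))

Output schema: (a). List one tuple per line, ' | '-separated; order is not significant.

Row counts bottom-up:
  S → 5
  σ[a=3](S) → 1
  π[a](σ[a=3](S)) → 1

== RESULT ==
a
3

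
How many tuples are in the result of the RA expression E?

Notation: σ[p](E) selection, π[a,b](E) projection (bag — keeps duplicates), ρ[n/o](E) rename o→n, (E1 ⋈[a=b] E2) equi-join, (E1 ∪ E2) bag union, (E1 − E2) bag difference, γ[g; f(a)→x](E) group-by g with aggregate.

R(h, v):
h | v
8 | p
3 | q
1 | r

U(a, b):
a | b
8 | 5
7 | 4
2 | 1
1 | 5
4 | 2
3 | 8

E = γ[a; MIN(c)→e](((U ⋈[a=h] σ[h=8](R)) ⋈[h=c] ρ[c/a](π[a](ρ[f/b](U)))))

Subexpression sizes:
  U → 6
  R → 3
  σ[h=8](R) → 1
  (U ⋈[a=h] σ[h=8](R)) → 1
  U → 6
  ρ[f/b](U) → 6
  π[a](ρ[f/b](U)) → 6
  ρ[c/a](π[a](ρ[f/b](U))) → 6
  ((U ⋈[a=h] σ[h=8](R)) ⋈[h=c] ρ[c/a](π[a](ρ[f/b](U)))) → 1
  γ[a; MIN(c)→e](((U ⋈[a=h] σ[h=8](R)) ⋈[h=c] ρ[c/a](π[a](ρ[f/b](U))))) → 1

|E| = 1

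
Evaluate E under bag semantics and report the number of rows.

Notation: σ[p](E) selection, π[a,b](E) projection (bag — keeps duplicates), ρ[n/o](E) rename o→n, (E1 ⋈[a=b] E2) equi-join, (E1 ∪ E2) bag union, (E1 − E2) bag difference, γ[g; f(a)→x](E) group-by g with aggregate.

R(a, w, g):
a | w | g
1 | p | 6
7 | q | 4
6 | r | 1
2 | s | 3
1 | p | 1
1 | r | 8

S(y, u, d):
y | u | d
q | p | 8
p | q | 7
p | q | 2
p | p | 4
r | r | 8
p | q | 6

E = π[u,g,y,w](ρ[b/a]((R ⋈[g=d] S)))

Per-node cardinality:
  R → 6
  S → 6
  (R ⋈[g=d] S) → 4
  ρ[b/a]((R ⋈[g=d] S)) → 4
  π[u,g,y,w](ρ[b/a]((R ⋈[g=d] S))) → 4

|E| = 4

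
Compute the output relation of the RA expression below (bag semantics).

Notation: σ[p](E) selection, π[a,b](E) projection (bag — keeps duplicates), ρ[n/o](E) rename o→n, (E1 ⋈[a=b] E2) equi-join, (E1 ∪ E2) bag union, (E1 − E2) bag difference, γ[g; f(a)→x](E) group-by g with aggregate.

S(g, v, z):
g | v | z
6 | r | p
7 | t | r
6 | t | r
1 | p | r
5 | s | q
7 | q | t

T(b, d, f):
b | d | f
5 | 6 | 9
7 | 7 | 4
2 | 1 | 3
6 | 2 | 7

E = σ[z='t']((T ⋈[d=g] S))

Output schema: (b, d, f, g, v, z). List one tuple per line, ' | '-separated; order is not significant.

Per-node cardinality:
  T → 4
  S → 6
  (T ⋈[d=g] S) → 5
  σ[z='t']((T ⋈[d=g] S)) → 1

== RESULT ==
b | d | f | g | v | z
7 | 7 | 4 | 7 | q | t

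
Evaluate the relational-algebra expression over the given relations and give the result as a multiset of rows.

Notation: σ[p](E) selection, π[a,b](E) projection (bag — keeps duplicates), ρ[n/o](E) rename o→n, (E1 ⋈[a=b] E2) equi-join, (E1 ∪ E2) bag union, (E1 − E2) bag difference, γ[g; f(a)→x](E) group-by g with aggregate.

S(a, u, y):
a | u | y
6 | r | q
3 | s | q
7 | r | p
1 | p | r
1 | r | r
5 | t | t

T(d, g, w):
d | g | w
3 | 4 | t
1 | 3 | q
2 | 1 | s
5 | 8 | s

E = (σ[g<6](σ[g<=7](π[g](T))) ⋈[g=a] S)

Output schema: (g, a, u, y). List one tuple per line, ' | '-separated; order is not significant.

Stepwise |·|:
  T → 4
  π[g](T) → 4
  σ[g<=7](π[g](T)) → 3
  σ[g<6](σ[g<=7](π[g](T))) → 3
  S → 6
  (σ[g<6](σ[g<=7](π[g](T))) ⋈[g=a] S) → 3

== RESULT ==
g | a | u | y
1 | 1 | p | r
1 | 1 | r | r
3 | 3 | s | q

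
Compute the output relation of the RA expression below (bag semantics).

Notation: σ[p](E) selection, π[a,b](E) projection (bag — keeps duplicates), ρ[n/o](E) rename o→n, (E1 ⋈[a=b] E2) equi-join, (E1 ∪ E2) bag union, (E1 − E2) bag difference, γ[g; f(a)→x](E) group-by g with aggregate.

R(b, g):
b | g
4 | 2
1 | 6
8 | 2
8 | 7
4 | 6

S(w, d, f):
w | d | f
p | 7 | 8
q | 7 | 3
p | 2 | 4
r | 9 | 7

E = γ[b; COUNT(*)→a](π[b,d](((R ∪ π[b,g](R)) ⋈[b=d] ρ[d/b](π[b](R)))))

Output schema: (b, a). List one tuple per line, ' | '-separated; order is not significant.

Per-node cardinality:
  R → 5
  R → 5
  π[b,g](R) → 5
  (R ∪ π[b,g](R)) → 10
  R → 5
  π[b](R) → 5
  ρ[d/b](π[b](R)) → 5
  ((R ∪ π[b,g](R)) ⋈[b=d] ρ[d/b](π[b](R))) → 18
  π[b,d](((R ∪ π[b,g](R)) ⋈[b=d] ρ[d/b](π[b](R)))) → 18
  γ[b; COUNT(*)→a](π[b,d](((R ∪ π[b,g](R)) ⋈[b=d] ρ[d/b](π[b](R))))) → 3

== RESULT ==
b | a
1 | 2
4 | 8
8 | 8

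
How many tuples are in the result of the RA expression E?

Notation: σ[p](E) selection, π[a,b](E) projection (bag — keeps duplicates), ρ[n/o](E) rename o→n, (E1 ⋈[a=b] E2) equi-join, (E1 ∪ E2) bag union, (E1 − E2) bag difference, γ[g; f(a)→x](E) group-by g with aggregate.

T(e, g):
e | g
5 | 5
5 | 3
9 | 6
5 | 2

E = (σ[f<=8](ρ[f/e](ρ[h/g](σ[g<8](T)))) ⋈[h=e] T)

Row counts bottom-up:
  T → 4
  σ[g<8](T) → 4
  ρ[h/g](σ[g<8](T)) → 4
  ρ[f/e](ρ[h/g](σ[g<8](T))) → 4
  σ[f<=8](ρ[f/e](ρ[h/g](σ[g<8](T)))) → 3
  T → 4
  (σ[f<=8](ρ[f/e](ρ[h/g](σ[g<8](T)))) ⋈[h=e] T) → 3

|E| = 3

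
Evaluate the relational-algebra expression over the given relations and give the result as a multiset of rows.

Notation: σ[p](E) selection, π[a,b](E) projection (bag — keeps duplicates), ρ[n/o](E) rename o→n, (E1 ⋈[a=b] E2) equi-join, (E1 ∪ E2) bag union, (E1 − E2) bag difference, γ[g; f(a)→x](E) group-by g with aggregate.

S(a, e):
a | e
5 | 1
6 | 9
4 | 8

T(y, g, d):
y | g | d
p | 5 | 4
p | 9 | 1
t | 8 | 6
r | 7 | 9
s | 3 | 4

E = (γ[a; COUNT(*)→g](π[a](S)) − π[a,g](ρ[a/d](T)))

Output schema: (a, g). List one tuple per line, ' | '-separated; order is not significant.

Per-node cardinality:
  S → 3
  π[a](S) → 3
  γ[a; COUNT(*)→g](π[a](S)) → 3
  T → 5
  ρ[a/d](T) → 5
  π[a,g](ρ[a/d](T)) → 5
  (γ[a; COUNT(*)→g](π[a](S)) − π[a,g](ρ[a/d](T))) → 3

== RESULT ==
a | g
4 | 1
5 | 1
6 | 1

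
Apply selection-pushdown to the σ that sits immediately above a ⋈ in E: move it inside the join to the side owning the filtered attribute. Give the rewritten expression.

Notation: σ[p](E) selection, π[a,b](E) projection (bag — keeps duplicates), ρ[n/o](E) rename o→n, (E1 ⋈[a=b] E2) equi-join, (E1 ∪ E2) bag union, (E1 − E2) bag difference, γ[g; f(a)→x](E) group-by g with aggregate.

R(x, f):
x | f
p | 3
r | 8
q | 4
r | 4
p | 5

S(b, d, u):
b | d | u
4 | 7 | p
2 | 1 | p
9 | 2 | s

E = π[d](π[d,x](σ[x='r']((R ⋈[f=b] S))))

σ filters on x, owned by the left side.
E' = π[d](π[d,x]((σ[x='r'](R) ⋈[f=b] S)))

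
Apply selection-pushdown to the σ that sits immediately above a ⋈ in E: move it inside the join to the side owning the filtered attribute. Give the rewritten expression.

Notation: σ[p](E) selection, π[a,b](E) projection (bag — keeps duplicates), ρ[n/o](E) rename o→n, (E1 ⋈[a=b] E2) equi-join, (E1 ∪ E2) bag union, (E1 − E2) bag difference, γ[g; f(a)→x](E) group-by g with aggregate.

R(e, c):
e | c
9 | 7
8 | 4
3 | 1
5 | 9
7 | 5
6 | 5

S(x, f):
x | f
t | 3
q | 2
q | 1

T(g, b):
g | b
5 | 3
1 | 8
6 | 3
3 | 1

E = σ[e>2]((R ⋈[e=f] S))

σ filters on e, owned by the left side.
E' = (σ[e>2](R) ⋈[e=f] S)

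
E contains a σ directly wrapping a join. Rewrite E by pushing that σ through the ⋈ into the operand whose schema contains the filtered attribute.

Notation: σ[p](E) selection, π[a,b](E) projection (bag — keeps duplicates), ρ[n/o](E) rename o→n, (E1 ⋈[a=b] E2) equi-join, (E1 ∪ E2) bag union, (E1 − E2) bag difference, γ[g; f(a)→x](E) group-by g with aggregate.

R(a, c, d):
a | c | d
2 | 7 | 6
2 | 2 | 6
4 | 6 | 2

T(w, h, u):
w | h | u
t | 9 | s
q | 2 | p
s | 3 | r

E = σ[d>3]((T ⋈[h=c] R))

σ filters on d, owned by the right side.
E' = (T ⋈[h=c] σ[d>3](R))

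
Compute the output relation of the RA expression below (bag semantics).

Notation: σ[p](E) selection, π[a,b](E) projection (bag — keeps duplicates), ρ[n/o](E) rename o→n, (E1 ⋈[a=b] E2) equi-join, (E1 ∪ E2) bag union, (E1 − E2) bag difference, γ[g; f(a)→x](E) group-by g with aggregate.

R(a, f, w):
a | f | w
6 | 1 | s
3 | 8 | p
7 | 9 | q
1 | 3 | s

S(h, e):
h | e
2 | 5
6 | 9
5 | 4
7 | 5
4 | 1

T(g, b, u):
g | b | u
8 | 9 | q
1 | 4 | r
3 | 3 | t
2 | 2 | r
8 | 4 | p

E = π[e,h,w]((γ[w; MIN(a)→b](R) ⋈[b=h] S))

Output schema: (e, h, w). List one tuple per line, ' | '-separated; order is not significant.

Row counts bottom-up:
  R → 4
  γ[w; MIN(a)→b](R) → 3
  S → 5
  (γ[w; MIN(a)→b](R) ⋈[b=h] S) → 1
  π[e,h,w]((γ[w; MIN(a)→b](R) ⋈[b=h] S)) → 1

== RESULT ==
e | h | w
5 | 7 | q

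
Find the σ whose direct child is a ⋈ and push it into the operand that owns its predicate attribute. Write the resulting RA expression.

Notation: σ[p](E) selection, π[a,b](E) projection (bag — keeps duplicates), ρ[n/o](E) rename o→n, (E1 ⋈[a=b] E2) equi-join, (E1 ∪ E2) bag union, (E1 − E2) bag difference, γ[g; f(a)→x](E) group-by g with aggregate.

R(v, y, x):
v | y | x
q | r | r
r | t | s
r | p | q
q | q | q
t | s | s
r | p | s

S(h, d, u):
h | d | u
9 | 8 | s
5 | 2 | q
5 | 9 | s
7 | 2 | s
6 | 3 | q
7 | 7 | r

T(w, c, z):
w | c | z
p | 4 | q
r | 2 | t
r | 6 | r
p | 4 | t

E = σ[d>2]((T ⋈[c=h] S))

σ filters on d, owned by the right side.
E' = (T ⋈[c=h] σ[d>2](S))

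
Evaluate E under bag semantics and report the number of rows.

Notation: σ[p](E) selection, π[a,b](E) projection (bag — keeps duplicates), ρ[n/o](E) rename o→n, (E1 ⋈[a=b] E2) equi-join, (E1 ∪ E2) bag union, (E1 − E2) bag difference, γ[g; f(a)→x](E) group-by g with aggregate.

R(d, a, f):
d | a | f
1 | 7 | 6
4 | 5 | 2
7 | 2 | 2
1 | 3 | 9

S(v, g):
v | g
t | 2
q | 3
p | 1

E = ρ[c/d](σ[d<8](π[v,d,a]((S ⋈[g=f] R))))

Per-node cardinality:
  S → 3
  R → 4
  (S ⋈[g=f] R) → 2
  π[v,d,a]((S ⋈[g=f] R)) → 2
  σ[d<8](π[v,d,a]((S ⋈[g=f] R))) → 2
  ρ[c/d](σ[d<8](π[v,d,a]((S ⋈[g=f] R)))) → 2

|E| = 2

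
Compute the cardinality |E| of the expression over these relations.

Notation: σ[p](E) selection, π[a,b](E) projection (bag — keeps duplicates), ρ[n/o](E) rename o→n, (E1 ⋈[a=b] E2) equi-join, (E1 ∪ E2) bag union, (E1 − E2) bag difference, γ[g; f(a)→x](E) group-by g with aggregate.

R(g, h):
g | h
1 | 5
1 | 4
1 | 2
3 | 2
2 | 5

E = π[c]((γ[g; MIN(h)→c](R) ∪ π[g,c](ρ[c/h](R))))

Per-node cardinality:
  R → 5
  γ[g; MIN(h)→c](R) → 3
  R → 5
  ρ[c/h](R) → 5
  π[g,c](ρ[c/h](R)) → 5
  (γ[g; MIN(h)→c](R) ∪ π[g,c](ρ[c/h](R))) → 8
  π[c]((γ[g; MIN(h)→c](R) ∪ π[g,c](ρ[c/h](R)))) → 8

|E| = 8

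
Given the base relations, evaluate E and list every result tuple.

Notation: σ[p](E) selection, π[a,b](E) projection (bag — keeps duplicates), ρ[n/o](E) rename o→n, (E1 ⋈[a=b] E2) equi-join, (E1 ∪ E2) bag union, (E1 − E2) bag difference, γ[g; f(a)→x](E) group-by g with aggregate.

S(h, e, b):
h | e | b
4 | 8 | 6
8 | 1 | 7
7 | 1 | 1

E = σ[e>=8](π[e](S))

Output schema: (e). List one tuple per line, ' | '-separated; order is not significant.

Per-node cardinality:
  S → 3
  π[e](S) → 3
  σ[e>=8](π[e](S)) → 1

== RESULT ==
e
8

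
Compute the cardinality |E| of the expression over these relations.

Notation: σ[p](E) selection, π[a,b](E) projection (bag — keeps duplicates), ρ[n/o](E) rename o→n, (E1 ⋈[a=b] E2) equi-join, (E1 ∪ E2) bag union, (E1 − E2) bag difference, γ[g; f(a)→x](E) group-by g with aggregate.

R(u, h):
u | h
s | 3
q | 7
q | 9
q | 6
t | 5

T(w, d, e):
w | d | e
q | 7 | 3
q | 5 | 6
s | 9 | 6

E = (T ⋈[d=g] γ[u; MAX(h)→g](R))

Subexpression sizes:
  T → 3
  R → 5
  γ[u; MAX(h)→g](R) → 3
  (T ⋈[d=g] γ[u; MAX(h)→g](R)) → 2

|E| = 2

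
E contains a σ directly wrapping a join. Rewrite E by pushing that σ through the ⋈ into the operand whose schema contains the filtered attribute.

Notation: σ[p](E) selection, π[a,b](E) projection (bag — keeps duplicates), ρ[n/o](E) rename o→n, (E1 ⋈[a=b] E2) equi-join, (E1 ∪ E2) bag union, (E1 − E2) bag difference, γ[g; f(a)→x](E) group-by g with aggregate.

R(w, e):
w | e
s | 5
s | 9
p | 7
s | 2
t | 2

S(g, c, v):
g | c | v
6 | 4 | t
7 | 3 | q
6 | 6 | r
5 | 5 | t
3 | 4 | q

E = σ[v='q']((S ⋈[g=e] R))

σ filters on v, owned by the left side.
E' = (σ[v='q'](S) ⋈[g=e] R)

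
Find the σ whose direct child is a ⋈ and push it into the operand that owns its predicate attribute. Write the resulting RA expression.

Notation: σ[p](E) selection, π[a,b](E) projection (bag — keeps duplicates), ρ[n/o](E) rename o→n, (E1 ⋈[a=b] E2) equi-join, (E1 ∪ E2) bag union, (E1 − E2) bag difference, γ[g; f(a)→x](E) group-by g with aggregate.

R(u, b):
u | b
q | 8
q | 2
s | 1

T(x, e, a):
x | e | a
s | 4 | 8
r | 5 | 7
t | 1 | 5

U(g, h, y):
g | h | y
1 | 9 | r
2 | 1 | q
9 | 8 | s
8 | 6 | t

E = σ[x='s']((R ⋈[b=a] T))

σ filters on x, owned by the right side.
E' = (R ⋈[b=a] σ[x='s'](T))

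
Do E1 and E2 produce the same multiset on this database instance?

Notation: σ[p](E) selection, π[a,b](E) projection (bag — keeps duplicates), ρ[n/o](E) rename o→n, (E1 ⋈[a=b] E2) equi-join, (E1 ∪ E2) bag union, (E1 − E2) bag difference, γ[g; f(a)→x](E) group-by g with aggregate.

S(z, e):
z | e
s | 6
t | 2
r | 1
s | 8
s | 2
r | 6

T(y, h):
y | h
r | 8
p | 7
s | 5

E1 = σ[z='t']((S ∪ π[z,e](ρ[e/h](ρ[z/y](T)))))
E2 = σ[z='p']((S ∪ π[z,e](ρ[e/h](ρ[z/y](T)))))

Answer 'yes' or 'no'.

E1 subexpression sizes:
  S → 6
  T → 3
  ρ[z/y](T) → 3
  ρ[e/h](ρ[z/y](T)) → 3
  π[z,e](ρ[e/h](ρ[z/y](T))) → 3
  (S ∪ π[z,e](ρ[e/h](ρ[z/y](T)))) → 9
  σ[z='t']((S ∪ π[z,e](ρ[e/h](ρ[z/y](T))))) → 1
E2 subexpression sizes:
  S → 6
  T → 3
  ρ[z/y](T) → 3
  ρ[e/h](ρ[z/y](T)) → 3
  π[z,e](ρ[e/h](ρ[z/y](T))) → 3
  (S ∪ π[z,e](ρ[e/h](ρ[z/y](T)))) → 9
  σ[z='p']((S ∪ π[z,e](ρ[e/h](ρ[z/y](T))))) → 1

E1 result:
z | e
t | 2
E2 result:
z | e
p | 7
Witness: ('p', 7) appears 0× in E1 but 1× in E2.

no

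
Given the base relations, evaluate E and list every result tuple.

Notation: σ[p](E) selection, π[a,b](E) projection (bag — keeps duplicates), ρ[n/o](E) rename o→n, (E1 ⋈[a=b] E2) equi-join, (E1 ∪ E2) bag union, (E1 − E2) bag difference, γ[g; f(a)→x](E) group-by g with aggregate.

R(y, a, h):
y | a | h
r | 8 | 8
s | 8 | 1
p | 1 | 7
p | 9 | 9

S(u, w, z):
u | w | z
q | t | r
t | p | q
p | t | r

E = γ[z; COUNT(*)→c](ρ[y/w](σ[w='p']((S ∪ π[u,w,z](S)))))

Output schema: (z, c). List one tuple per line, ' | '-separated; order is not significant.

Subexpression sizes:
  S → 3
  S → 3
  π[u,w,z](S) → 3
  (S ∪ π[u,w,z](S)) → 6
  σ[w='p']((S ∪ π[u,w,z](S))) → 2
  ρ[y/w](σ[w='p']((S ∪ π[u,w,z](S)))) → 2
  γ[z; COUNT(*)→c](ρ[y/w](σ[w='p']((S ∪ π[u,w,z](S))))) → 1

== RESULT ==
z | c
q | 2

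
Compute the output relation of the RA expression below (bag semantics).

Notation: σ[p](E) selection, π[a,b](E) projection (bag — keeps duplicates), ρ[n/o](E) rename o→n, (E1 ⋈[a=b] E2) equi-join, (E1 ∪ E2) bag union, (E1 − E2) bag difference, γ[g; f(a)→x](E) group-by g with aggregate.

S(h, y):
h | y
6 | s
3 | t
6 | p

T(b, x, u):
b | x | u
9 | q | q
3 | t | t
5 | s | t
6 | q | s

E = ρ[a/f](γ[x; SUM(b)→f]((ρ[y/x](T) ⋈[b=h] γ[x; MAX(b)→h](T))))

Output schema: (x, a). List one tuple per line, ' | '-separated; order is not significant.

Subexpression sizes:
  T → 4
  ρ[y/x](T) → 4
  T → 4
  γ[x; MAX(b)→h](T) → 3
  (ρ[y/x](T) ⋈[b=h] γ[x; MAX(b)→h](T)) → 3
  γ[x; SUM(b)→f]((ρ[y/x](T) ⋈[b=h] γ[x; MAX(b)→h](T))) → 3
  ρ[a/f](γ[x; SUM(b)→f]((ρ[y/x](T) ⋈[b=h] γ[x; MAX(b)→h](T)))) → 3

== RESULT ==
x | a
q | 9
s | 5
t | 3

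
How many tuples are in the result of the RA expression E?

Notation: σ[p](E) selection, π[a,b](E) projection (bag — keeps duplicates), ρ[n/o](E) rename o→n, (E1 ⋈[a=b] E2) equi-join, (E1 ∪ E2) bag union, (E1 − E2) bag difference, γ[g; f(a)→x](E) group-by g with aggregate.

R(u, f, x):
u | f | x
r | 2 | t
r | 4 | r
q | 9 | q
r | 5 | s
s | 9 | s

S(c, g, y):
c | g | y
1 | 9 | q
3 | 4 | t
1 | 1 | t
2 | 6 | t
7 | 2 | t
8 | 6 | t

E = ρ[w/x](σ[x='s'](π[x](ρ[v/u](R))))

Row counts bottom-up:
  R → 5
  ρ[v/u](R) → 5
  π[x](ρ[v/u](R)) → 5
  σ[x='s'](π[x](ρ[v/u](R))) → 2
  ρ[w/x](σ[x='s'](π[x](ρ[v/u](R)))) → 2

|E| = 2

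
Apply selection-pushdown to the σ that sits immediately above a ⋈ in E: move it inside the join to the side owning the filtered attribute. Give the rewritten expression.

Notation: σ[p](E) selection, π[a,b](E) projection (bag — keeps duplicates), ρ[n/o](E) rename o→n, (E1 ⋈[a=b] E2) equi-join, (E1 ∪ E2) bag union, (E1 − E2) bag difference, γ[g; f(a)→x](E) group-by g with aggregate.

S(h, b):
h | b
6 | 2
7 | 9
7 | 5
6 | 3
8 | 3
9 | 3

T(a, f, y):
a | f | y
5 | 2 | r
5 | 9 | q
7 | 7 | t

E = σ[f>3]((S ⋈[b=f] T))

σ filters on f, owned by the right side.
E' = (S ⋈[b=f] σ[f>3](T))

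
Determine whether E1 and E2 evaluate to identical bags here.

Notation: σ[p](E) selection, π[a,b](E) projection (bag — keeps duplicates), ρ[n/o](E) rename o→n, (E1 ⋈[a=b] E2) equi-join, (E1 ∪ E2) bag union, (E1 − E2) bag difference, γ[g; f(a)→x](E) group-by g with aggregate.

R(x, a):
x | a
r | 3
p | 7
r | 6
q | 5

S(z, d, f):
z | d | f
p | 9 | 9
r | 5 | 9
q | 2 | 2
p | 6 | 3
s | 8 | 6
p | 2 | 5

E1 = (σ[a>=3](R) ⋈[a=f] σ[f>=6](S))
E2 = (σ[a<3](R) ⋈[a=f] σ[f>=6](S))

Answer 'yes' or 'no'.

E1 per-node cardinality:
  R → 4
  σ[a>=3](R) → 4
  S → 6
  σ[f>=6](S) → 3
  (σ[a>=3](R) ⋈[a=f] σ[f>=6](S)) → 1
E2 per-node cardinality:
  R → 4
  σ[a<3](R) → 0
  S → 6
  σ[f>=6](S) → 3
  (σ[a<3](R) ⋈[a=f] σ[f>=6](S)) → 0

E1 result:
x | a | z | d | f
r | 6 | s | 8 | 6
E2 result:
x | a | z | d | f
(0 rows)
Witness: ('r', 6, 's', 8, 6) appears 1× in E1 but 0× in E2.

no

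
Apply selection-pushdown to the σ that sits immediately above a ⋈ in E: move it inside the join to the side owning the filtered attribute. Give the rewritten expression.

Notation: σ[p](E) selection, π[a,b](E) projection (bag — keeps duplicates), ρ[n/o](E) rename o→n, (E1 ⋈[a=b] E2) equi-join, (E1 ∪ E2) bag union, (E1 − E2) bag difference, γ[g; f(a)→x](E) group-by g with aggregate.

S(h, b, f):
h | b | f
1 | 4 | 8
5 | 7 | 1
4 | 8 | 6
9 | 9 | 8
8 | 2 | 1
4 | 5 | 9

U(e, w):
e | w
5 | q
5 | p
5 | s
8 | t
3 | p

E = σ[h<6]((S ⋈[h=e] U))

σ filters on h, owned by the left side.
E' = (σ[h<6](S) ⋈[h=e] U)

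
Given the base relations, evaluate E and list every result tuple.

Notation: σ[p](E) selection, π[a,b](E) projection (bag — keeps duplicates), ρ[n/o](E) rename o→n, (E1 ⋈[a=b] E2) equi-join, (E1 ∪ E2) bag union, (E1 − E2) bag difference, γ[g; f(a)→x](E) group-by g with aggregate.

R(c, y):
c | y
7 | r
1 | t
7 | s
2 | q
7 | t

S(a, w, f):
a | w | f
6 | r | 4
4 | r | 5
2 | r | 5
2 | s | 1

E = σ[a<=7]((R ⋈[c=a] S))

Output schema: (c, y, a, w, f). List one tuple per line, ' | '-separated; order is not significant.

Stepwise |·|:
  R → 5
  S → 4
  (R ⋈[c=a] S) → 2
  σ[a<=7]((R ⋈[c=a] S)) → 2

== RESULT ==
c | y | a | w | f
2 | q | 2 | r | 5
2 | q | 2 | s | 1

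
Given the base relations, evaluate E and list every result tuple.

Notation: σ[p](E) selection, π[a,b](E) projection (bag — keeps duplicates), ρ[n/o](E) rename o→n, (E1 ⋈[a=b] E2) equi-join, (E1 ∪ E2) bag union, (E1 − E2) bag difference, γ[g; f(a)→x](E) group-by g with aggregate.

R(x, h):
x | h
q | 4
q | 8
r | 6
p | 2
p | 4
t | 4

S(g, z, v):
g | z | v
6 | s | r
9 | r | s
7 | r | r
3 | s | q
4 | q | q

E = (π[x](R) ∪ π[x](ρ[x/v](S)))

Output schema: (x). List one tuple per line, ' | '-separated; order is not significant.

Per-node cardinality:
  R → 6
  π[x](R) → 6
  S → 5
  ρ[x/v](S) → 5
  π[x](ρ[x/v](S)) → 5
  (π[x](R) ∪ π[x](ρ[x/v](S))) → 11

== RESULT ==
x
p
p
q
q
q
q
r
r
r
s
t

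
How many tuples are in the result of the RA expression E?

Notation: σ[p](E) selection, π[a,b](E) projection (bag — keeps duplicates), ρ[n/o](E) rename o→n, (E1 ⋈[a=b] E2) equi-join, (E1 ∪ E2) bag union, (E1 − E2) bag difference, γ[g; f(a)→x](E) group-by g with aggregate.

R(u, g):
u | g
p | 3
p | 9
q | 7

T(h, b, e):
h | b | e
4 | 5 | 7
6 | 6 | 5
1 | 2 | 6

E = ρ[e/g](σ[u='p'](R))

Stepwise |·|:
  R → 3
  σ[u='p'](R) → 2
  ρ[e/g](σ[u='p'](R)) → 2

|E| = 2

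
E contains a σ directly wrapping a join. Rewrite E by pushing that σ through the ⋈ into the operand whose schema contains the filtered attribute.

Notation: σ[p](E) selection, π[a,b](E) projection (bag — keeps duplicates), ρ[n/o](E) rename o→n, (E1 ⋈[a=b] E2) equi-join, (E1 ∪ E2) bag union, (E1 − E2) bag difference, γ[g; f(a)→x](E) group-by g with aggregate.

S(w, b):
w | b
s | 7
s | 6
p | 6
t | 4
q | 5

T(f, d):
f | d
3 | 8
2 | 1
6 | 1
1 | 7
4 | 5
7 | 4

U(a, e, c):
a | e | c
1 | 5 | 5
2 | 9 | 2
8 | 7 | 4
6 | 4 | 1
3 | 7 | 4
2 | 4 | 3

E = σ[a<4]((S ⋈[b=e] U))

σ filters on a, owned by the right side.
E' = (S ⋈[b=e] σ[a<4](U))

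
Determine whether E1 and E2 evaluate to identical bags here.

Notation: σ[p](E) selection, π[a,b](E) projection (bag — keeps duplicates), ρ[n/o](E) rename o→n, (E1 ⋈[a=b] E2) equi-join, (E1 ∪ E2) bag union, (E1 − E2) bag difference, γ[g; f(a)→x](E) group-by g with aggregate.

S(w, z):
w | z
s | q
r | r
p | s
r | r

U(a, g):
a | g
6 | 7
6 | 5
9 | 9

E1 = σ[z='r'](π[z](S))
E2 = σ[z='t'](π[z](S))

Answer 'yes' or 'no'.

E1 stepwise |·|:
  S → 4
  π[z](S) → 4
  σ[z='r'](π[z](S)) → 2
E2 stepwise |·|:
  S → 4
  π[z](S) → 4
  σ[z='t'](π[z](S)) → 0

E1 result:
z
r
r
E2 result:
z
(0 rows)
Witness: ('r',) appears 2× in E1 but 0× in E2.

no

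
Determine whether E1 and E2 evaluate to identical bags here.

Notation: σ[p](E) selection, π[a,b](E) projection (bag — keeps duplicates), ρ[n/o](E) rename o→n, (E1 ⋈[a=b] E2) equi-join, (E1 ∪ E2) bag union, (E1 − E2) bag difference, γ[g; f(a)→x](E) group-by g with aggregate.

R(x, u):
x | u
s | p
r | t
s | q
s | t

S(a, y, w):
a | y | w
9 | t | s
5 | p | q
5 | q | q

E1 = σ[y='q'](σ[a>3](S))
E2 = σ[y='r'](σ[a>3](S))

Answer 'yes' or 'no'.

E1 per-node cardinality:
  S → 3
  σ[a>3](S) → 3
  σ[y='q'](σ[a>3](S)) → 1
E2 per-node cardinality:
  S → 3
  σ[a>3](S) → 3
  σ[y='r'](σ[a>3](S)) → 0

E1 result:
a | y | w
5 | q | q
E2 result:
a | y | w
(0 rows)
Witness: (5, 'q', 'q') appears 1× in E1 but 0× in E2.

no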